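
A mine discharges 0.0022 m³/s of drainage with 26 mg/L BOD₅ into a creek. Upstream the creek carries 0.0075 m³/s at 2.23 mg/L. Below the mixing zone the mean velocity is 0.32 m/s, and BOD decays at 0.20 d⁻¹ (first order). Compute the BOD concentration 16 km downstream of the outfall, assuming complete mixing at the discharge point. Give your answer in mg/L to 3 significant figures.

After complete mixing, C₀ = (0.0022·26 + 0.0075·2.23) / 0.0097 = 7.621 mg/L.
Travel time t = 1.6e+04 m / 0.32 m/s = 5e+04 s = 0.5787 d.
C = 7.621·exp(−0.20·0.5787) = 7.621·0.8907 = 6.788 mg/L.

6.79 mg/L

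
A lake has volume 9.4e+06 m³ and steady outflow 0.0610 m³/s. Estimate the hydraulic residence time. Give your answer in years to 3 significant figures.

4.88 yr

Q = 0.0610 m³/s × 3.156e+07 s/yr = 1.925e+06 m³/yr.
Hydraulic residence time τ = V/Q = 9.4e+06/1.925e+06 = 4.883 yr.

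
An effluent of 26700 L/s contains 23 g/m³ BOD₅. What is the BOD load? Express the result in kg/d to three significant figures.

26700 L/s = 26.7 m³/s.
Mass flux = Q·C = 26.7 m³/s × 23 g/m³ = 614.1 g/s.
= 614.1 g/s × 86.4 = 5.306e+04 kg/d.

53100 kg/d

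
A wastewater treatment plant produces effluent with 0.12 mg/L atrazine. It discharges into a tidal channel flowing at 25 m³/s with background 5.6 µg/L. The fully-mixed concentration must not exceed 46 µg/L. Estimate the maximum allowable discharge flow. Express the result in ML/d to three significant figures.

1180 ML/d

5.6 µg/L = 0.0056 mg/L.
46 µg/L = 0.046 mg/L.
Mass balance at complete mixing: C_std·(Q_w + Q_r) = Q_w·C_e + Q_r·C_b.
Rearranging, Q_w = Q_r·(C_std − C_b)/(C_e − C_std) = 25·(0.046 − 0.0056) / (0.12 − 0.046) = 13.65 m³/s.
= 1179 ML/d.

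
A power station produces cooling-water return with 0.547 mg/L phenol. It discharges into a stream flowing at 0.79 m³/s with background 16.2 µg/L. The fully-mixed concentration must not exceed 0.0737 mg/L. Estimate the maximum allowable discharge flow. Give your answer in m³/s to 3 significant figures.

0.0960 m³/s

16.2 µg/L = 0.0162 mg/L.
Mass balance at complete mixing: C_std·(Q_w + Q_r) = Q_w·C_e + Q_r·C_b.
Rearranging, Q_w = Q_r·(C_std − C_b)/(C_e − C_std) = 0.79·(0.0737 − 0.0162) / (0.547 − 0.0737) = 0.09598 m³/s.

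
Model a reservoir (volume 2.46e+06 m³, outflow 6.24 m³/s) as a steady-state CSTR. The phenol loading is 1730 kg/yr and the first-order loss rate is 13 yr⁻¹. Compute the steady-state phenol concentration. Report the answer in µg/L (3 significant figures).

7.56 µg/L

Outflow Q = 6.24 m³/s × 3.156e+07 s/yr = 1.969e+08 m³/yr.
Steady-state CSTR mass balance: W = Q·C + k·V·C, so C = W/(Q + kV).
Q + kV = 1.969e+08 + 13·2.46e+06 = 2.289e+08 m³/yr.
C = 1730/2.289e+08 = 7.558e-06 kg/m³ = 0.007558 mg/L = 7.558 µg/L.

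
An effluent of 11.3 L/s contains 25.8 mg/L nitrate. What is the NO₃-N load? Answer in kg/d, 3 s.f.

25.2 kg/d

11.3 L/s = 0.0113 m³/s.
Mass flux = Q·C = 0.0113 m³/s × 25.8 g/m³ = 0.2915 g/s.
= 0.2915 g/s × 86.4 = 25.19 kg/d.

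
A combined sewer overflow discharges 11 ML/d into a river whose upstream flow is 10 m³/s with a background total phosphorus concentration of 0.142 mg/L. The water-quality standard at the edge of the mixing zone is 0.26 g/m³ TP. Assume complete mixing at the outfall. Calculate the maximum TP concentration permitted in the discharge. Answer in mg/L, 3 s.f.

9.53 mg/L

11 ML/d = 0.1273 m³/s.
Mass balance: 0.26·10.13 = 0.1273·Cₑ + 10·0.142.
Cₑ = (2.633 − 1.42) / 0.1273 = 9.528 mg/L.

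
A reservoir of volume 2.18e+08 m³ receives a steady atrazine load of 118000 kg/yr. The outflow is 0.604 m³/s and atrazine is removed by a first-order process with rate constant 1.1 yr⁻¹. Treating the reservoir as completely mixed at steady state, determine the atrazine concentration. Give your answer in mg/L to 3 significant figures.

0.456 mg/L

Outflow Q = 0.604 m³/s × 3.156e+07 s/yr = 1.906e+07 m³/yr.
Steady-state CSTR mass balance: W = Q·C + k·V·C, so C = W/(Q + kV).
Q + kV = 1.906e+07 + 1.1·2.18e+08 = 2.589e+08 m³/yr.
C = 118000/2.589e+08 = 0.0004558 kg/m³ = 0.4558 mg/L.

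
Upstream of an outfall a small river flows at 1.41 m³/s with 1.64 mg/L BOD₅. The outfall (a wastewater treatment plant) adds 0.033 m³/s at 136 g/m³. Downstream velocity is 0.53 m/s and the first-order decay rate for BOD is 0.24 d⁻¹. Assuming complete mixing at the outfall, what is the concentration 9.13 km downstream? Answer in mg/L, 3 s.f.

4.49 mg/L

After complete mixing, C₀ = (0.033·136 + 1.41·1.64) / 1.443 = 4.713 mg/L.
Travel time t = 9130 m / 0.53 m/s = 1.723e+04 s = 0.1994 d.
C = 4.713·exp(−0.24·0.1994) = 4.713·0.9533 = 4.492 mg/L.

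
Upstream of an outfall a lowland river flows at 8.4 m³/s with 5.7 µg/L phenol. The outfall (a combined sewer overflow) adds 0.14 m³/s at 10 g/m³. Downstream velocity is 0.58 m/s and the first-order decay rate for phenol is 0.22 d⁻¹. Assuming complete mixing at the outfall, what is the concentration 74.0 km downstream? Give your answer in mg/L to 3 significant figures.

0.123 mg/L

5.7 µg/L = 0.0057 mg/L.
After complete mixing, C₀ = (0.14·10 + 8.4·0.0057) / 8.54 = 0.1695 mg/L.
Travel time t = 7.4e+04 m / 0.58 m/s = 1.276e+05 s = 1.477 d.
C = 0.1695·exp(−0.22·1.477) = 0.1695·0.7226 = 0.1225 mg/L.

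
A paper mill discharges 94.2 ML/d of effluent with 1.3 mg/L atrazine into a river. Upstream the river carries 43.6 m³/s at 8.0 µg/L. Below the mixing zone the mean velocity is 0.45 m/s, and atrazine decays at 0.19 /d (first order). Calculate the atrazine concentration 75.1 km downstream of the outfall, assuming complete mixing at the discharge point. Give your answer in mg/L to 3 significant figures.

0.0274 mg/L

94.2 ML/d = 1.09 m³/s.
8.0 µg/L = 0.008 mg/L.
After complete mixing, C₀ = (1.09·1.3 + 43.6·0.008) / 44.69 = 0.03952 mg/L.
Travel time t = 7.51e+04 m / 0.45 m/s = 1.669e+05 s = 1.932 d.
C = 0.03952·exp(−0.19·1.932) = 0.03952·0.6928 = 0.02738 mg/L.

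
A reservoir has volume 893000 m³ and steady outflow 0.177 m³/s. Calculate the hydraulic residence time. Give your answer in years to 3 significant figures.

Q = 0.177 m³/s × 3.156e+07 s/yr = 5.586e+06 m³/yr.
Hydraulic residence time τ = V/Q = 893000/5.586e+06 = 0.1599 yr.

0.160 yr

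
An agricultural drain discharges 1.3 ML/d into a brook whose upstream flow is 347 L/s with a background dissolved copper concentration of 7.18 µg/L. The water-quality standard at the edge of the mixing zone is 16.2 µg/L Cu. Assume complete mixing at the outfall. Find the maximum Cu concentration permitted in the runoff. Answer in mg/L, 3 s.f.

0.224 mg/L

1.3 ML/d = 0.01505 m³/s.
347 L/s = 0.347 m³/s.
7.18 µg/L = 0.00718 mg/L.
16.2 µg/L = 0.0162 mg/L.
Mass balance: 0.0162·0.362 = 0.01505·Cₑ + 0.347·0.00718.
Cₑ = (0.005865 − 0.002491) / 0.01505 = 0.2242 mg/L.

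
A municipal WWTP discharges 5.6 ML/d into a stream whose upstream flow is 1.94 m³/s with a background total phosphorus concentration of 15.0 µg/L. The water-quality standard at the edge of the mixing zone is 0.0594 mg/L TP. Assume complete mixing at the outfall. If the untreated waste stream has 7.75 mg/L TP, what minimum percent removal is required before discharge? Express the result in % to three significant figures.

5.6 ML/d = 0.06481 m³/s.
15.0 µg/L = 0.015 mg/L.
Mass balance: 0.0594·2.005 = 0.06481·Cₑ + 1.94·0.015.
Cₑ = (0.1191 − 0.0291) / 0.06481 = 1.388 mg/L.
Required removal = 1 − 1.388/7.75 = 82.09 %.

82.1 %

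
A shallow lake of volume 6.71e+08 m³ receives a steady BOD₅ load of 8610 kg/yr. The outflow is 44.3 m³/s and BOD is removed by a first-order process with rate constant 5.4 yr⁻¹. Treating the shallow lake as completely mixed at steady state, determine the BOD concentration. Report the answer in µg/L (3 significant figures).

Outflow Q = 44.3 m³/s × 3.156e+07 s/yr = 1.398e+09 m³/yr.
Steady-state CSTR mass balance: W = Q·C + k·V·C, so C = W/(Q + kV).
Q + kV = 1.398e+09 + 5.4·6.71e+08 = 5.021e+09 m³/yr.
C = 8610/5.021e+09 = 1.715e-06 kg/m³ = 0.001715 mg/L = 1.715 µg/L.

1.71 µg/L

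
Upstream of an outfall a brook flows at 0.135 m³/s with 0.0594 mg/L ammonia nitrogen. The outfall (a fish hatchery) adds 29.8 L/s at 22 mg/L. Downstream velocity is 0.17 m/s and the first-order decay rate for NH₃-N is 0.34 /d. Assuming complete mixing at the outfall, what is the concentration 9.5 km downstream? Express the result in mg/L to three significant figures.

3.23 mg/L

29.8 L/s = 0.0298 m³/s.
After complete mixing, C₀ = (0.0298·22 + 0.135·0.0594) / 0.1648 = 4.027 mg/L.
Travel time t = 9500 m / 0.17 m/s = 5.588e+04 s = 0.6468 d.
C = 4.027·exp(−0.34·0.6468) = 4.027·0.8026 = 3.232 mg/L.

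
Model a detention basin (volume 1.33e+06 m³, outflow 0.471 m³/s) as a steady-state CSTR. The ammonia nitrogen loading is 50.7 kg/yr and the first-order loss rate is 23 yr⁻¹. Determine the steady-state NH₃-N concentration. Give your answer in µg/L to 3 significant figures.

Outflow Q = 0.471 m³/s × 3.156e+07 s/yr = 1.486e+07 m³/yr.
Steady-state CSTR mass balance: W = Q·C + k·V·C, so C = W/(Q + kV).
Q + kV = 1.486e+07 + 23·1.33e+06 = 4.545e+07 m³/yr.
C = 50.7/4.545e+07 = 1.115e-06 kg/m³ = 0.001115 mg/L = 1.115 µg/L.

1.12 µg/L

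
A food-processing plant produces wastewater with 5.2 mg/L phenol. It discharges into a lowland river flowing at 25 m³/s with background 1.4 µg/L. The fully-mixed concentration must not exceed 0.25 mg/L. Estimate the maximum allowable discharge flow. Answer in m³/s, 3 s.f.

1.26 m³/s

1.4 µg/L = 0.0014 mg/L.
Mass balance at complete mixing: C_std·(Q_w + Q_r) = Q_w·C_e + Q_r·C_b.
Rearranging, Q_w = Q_r·(C_std − C_b)/(C_e − C_std) = 25·(0.25 − 0.0014) / (5.2 − 0.25) = 1.256 m³/s.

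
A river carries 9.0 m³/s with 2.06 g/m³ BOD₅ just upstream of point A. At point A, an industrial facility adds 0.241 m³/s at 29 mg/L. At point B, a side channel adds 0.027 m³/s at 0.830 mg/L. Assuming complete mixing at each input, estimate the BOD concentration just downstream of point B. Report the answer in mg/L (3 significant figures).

2.76 mg/L

After input A: C = (9·2.06 + 0.241·29) / 9.241 = 2.763 mg/L.
After input B: C = (9.241·2.763 + 0.027·0.83) / 9.268 = 2.757 mg/L.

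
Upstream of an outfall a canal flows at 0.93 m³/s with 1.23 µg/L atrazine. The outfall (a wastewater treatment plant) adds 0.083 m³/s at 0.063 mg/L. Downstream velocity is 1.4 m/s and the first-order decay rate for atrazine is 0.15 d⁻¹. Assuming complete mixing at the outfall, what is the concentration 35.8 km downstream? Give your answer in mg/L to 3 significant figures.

0.00602 mg/L

1.23 µg/L = 0.00123 mg/L.
After complete mixing, C₀ = (0.083·0.063 + 0.93·0.00123) / 1.013 = 0.006291 mg/L.
Travel time t = 3.58e+04 m / 1.4 m/s = 2.557e+04 s = 0.296 d.
C = 0.006291·exp(−0.15·0.296) = 0.006291·0.9566 = 0.006018 mg/L.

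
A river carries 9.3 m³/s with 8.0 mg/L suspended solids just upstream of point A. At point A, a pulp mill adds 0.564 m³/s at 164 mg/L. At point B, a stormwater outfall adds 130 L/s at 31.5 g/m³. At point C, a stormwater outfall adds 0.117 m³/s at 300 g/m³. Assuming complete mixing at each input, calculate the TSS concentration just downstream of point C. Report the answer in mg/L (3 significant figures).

After input A: C = (9.3·8 + 0.564·164) / 9.864 = 16.92 mg/L.
130 L/s = 0.13 m³/s.
After input B: C = (9.864·16.92 + 0.13·31.5) / 9.994 = 17.11 mg/L.
After input C: C = (9.994·17.11 + 0.117·300) / 10.11 = 20.38 mg/L.

20.4 mg/L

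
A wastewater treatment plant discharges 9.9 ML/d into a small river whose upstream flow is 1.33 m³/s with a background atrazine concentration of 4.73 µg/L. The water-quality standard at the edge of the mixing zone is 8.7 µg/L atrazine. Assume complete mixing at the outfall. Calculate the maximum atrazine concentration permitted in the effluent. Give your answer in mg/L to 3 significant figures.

9.9 ML/d = 0.1146 m³/s.
4.73 µg/L = 0.00473 mg/L.
8.7 µg/L = 0.0087 mg/L.
Mass balance: 0.0087·1.445 = 0.1146·Cₑ + 1.33·0.00473.
Cₑ = (0.01257 − 0.006291) / 0.1146 = 0.05478 mg/L.

0.0548 mg/L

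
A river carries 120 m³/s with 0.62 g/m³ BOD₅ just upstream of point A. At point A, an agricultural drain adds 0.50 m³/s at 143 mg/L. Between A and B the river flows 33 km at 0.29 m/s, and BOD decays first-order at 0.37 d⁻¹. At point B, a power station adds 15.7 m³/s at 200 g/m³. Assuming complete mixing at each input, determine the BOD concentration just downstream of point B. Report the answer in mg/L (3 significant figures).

After input A: C = (120·0.62 + 0.5·143) / 120.5 = 1.211 mg/L.
Over the 33 km reach to input B (t = 1.138e+05 s = 1.317 d), decay gives C = 1.211·exp(−0.37·1.317) = 0.7438 mg/L.
After input B: C = (120.5·0.7438 + 15.7·200) / 136.2 = 23.71 mg/L.

23.7 mg/L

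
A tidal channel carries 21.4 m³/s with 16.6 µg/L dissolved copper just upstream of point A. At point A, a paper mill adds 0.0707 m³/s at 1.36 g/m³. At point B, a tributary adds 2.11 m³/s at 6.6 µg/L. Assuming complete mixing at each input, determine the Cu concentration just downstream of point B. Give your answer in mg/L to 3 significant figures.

0.0197 mg/L

16.6 µg/L = 0.0166 mg/L.
After input A: C = (21.4·0.0166 + 0.0707·1.36) / 21.47 = 0.02102 mg/L.
6.6 µg/L = 0.0066 mg/L.
After input B: C = (21.47·0.02102 + 2.11·0.0066) / 23.58 = 0.01973 mg/L.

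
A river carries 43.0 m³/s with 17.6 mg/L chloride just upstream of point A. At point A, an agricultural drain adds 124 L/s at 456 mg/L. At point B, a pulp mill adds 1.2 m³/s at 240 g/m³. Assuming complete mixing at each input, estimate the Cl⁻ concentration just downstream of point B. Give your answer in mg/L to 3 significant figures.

24.8 mg/L

124 L/s = 0.124 m³/s.
After input A: C = (43·17.6 + 0.124·456) / 43.12 = 18.86 mg/L.
After input B: C = (43.12·18.86 + 1.2·240) / 44.32 = 24.85 mg/L.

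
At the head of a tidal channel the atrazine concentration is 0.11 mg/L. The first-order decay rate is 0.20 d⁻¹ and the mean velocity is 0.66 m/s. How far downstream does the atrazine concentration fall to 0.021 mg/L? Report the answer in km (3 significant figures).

472 km

From C = C₀·e^(−kt), t = ln(C₀/C)/k = ln(0.11/0.021)/0.20 = 1.656/0.20 = 8.28 d.
Distance = v·t = 0.66 m/s × 7.154e+05 s = 4.721e+05 m = 472.1 km.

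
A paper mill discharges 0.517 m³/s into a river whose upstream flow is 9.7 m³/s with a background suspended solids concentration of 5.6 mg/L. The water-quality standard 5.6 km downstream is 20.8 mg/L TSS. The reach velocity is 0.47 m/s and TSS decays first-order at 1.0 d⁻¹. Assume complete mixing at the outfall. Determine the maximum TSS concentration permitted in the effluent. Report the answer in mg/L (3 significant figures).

367 mg/L

Travel time to the compliance point: t = 5600/0.47 = 1.191e+04 s = 0.1379 d; decay factor exp(−1.0·0.1379) = 0.8712.
So the concentration just after mixing may be at most 20.8/0.8712 = 23.88 mg/L.
Mass balance: 23.88·10.22 = 0.517·Cₑ + 9.7·5.6.
Cₑ = (243.9 − 54.32) / 0.517 = 366.8 mg/L.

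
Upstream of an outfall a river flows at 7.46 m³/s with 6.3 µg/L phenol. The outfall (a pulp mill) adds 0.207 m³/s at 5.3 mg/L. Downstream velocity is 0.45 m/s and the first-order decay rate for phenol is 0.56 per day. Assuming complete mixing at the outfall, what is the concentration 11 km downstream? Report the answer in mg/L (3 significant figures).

6.3 µg/L = 0.0063 mg/L.
After complete mixing, C₀ = (0.207·5.3 + 7.46·0.0063) / 7.667 = 0.1492 mg/L.
Travel time t = 1.1e+04 m / 0.45 m/s = 2.444e+04 s = 0.2829 d.
C = 0.1492·exp(−0.56·0.2829) = 0.1492·0.8535 = 0.1274 mg/L.

0.127 mg/L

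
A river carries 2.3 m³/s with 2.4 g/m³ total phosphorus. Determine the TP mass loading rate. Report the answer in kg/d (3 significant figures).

Mass flux = Q·C = 2.3 m³/s × 2.4 g/m³ = 5.52 g/s.
= 5.52 g/s × 86.4 = 476.9 kg/d.

477 kg/d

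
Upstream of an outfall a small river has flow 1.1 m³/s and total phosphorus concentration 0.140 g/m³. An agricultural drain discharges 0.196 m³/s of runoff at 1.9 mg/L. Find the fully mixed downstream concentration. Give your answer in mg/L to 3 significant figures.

0.406 mg/L

By mass balance at complete mixing, C = (0.196·1.9 + 1.1·0.14) / (0.196 + 1.1) = 0.5264/1.296 = 0.4062 mg/L.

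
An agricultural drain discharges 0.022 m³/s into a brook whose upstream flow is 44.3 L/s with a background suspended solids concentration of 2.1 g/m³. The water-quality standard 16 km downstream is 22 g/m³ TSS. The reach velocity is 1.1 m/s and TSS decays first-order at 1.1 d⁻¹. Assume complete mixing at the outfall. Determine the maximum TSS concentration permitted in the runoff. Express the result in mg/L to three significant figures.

44.3 L/s = 0.0443 m³/s.
Travel time to the compliance point: t = 1.6e+04/1.1 = 1.455e+04 s = 0.1684 d; decay factor exp(−1.1·0.1684) = 0.831.
So the concentration just after mixing may be at most 22/0.831 = 26.48 mg/L.
Mass balance: 26.48·0.0663 = 0.022·Cₑ + 0.0443·2.1.
Cₑ = (1.755 − 0.09303) / 0.022 = 75.56 mg/L.

75.6 mg/L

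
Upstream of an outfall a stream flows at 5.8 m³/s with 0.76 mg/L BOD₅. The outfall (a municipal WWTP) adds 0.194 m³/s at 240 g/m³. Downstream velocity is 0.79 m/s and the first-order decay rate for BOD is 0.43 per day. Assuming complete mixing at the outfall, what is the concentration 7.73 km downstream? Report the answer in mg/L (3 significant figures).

8.10 mg/L

After complete mixing, C₀ = (0.194·240 + 5.8·0.76) / 5.994 = 8.503 mg/L.
Travel time t = 7730 m / 0.79 m/s = 9785 s = 0.1133 d.
C = 8.503·exp(−0.43·0.1133) = 8.503·0.9525 = 8.099 mg/L.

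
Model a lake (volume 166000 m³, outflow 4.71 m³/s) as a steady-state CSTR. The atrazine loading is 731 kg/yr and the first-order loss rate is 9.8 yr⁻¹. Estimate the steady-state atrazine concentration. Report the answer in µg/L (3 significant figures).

4.86 µg/L

Outflow Q = 4.71 m³/s × 3.156e+07 s/yr = 1.486e+08 m³/yr.
Steady-state CSTR mass balance: W = Q·C + k·V·C, so C = W/(Q + kV).
Q + kV = 1.486e+08 + 9.8·166000 = 1.503e+08 m³/yr.
C = 731/1.503e+08 = 4.865e-06 kg/m³ = 0.004865 mg/L = 4.865 µg/L.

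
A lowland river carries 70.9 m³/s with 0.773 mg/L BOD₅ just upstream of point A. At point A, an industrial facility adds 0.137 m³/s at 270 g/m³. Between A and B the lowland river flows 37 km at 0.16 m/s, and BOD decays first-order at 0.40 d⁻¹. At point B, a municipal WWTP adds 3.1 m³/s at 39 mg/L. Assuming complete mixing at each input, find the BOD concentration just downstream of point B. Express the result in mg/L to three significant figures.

After input A: C = (70.9·0.773 + 0.137·270) / 71.04 = 1.292 mg/L.
Over the 37 km reach to input B (t = 2.312e+05 s = 2.677 d), decay gives C = 1.292·exp(−0.40·2.677) = 0.443 mg/L.
After input B: C = (71.04·0.443 + 3.1·39) / 74.14 = 2.055 mg/L.

2.06 mg/L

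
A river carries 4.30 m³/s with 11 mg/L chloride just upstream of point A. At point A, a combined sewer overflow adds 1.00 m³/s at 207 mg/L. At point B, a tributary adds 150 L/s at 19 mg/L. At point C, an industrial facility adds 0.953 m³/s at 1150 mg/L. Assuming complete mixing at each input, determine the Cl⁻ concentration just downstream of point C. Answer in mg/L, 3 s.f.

After input A: C = (4.3·11 + 1·207) / 5.3 = 47.98 mg/L.
150 L/s = 0.15 m³/s.
After input B: C = (5.3·47.98 + 0.15·19) / 5.45 = 47.18 mg/L.
After input C: C = (5.45·47.18 + 0.953·1150) / 6.403 = 211.3 mg/L.

211 mg/L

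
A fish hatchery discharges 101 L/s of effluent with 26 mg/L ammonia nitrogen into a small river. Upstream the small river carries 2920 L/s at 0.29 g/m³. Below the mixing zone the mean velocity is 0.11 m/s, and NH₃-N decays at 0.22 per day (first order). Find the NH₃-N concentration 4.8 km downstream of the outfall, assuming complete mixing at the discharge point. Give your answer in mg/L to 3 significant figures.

1.03 mg/L

101 L/s = 0.101 m³/s.
2920 L/s = 2.92 m³/s.
After complete mixing, C₀ = (0.101·26 + 2.92·0.29) / 3.021 = 1.15 mg/L.
Travel time t = 4800 m / 0.11 m/s = 4.364e+04 s = 0.5051 d.
C = 1.15·exp(−0.22·0.5051) = 1.15·0.8948 = 1.029 mg/L.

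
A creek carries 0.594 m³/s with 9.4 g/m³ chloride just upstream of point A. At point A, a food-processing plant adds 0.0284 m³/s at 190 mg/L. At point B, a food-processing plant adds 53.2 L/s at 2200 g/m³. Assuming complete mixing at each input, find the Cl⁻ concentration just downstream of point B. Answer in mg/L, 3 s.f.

After input A: C = (0.594·9.4 + 0.0284·190) / 0.6224 = 17.64 mg/L.
53.2 L/s = 0.0532 m³/s.
After input B: C = (0.6224·17.64 + 0.0532·2200) / 0.6756 = 189.5 mg/L.

189 mg/L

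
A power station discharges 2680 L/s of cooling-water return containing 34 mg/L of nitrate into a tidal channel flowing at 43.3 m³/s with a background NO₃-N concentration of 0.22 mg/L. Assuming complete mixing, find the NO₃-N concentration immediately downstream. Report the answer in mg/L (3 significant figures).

2680 L/s = 2.68 m³/s.
Conservation of mass across the mixing zone: C = (2.68·34 + 43.3·0.22) / (2.68 + 43.3) = 100.6/45.98 = 2.189 mg/L.

2.19 mg/L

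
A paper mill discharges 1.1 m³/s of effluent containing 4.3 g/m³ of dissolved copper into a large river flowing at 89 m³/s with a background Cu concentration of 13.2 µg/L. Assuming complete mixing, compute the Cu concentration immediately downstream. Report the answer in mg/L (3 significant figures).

0.0655 mg/L

13.2 µg/L = 0.0132 mg/L.
By mass balance at complete mixing, C = (1.1·4.3 + 89·0.0132) / (1.1 + 89) = 5.905/90.1 = 0.06554 mg/L.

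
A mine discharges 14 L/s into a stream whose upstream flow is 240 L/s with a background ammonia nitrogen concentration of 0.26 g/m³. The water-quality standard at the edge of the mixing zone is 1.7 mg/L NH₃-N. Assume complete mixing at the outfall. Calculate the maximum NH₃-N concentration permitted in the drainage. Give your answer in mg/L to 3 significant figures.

26.4 mg/L

14 L/s = 0.014 m³/s.
240 L/s = 0.24 m³/s.
Mass balance: 1.7·0.254 = 0.014·Cₑ + 0.24·0.26.
Cₑ = (0.4318 − 0.0624) / 0.014 = 26.39 mg/L.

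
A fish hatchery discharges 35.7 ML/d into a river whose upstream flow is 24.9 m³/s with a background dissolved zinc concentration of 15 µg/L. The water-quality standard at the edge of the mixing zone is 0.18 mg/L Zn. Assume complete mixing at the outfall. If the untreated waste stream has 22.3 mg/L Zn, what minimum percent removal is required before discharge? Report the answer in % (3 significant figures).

54.6 %

35.7 ML/d = 0.4132 m³/s.
15 µg/L = 0.015 mg/L.
Mass balance: 0.18·25.31 = 0.4132·Cₑ + 24.9·0.015.
Cₑ = (4.556 − 0.3735) / 0.4132 = 10.12 mg/L.
Required removal = 1 − 10.12/22.3 = 54.6 %.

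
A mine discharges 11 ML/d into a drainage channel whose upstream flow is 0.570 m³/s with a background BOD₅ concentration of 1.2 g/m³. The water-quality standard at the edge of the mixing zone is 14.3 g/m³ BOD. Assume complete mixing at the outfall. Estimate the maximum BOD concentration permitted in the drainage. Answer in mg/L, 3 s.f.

72.9 mg/L

11 ML/d = 0.1273 m³/s.
Mass balance: 14.3·0.6973 = 0.1273·Cₑ + 0.57·1.2.
Cₑ = (9.972 − 0.684) / 0.1273 = 72.95 mg/L.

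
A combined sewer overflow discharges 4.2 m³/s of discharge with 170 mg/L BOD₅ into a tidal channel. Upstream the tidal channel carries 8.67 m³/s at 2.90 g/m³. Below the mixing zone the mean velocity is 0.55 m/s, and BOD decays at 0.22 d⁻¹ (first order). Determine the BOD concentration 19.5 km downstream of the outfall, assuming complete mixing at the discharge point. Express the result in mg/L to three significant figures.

52.5 mg/L

After complete mixing, C₀ = (4.2·170 + 8.67·2.9) / 12.87 = 57.43 mg/L.
Travel time t = 1.95e+04 m / 0.55 m/s = 3.545e+04 s = 0.4104 d.
C = 57.43·exp(−0.22·0.4104) = 57.43·0.9137 = 52.47 mg/L.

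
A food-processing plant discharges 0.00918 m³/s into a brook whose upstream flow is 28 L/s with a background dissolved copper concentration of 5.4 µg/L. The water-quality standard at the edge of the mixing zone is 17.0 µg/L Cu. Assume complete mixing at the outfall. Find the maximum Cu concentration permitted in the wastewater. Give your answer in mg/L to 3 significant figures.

0.0524 mg/L

28 L/s = 0.028 m³/s.
5.4 µg/L = 0.0054 mg/L.
17.0 µg/L = 0.017 mg/L.
Mass balance: 0.017·0.03718 = 0.00918·Cₑ + 0.028·0.0054.
Cₑ = (0.0006321 − 0.0001512) / 0.00918 = 0.05238 mg/L.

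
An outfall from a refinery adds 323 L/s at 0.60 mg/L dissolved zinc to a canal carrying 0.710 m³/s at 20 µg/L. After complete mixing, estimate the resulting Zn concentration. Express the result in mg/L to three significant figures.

0.201 mg/L

323 L/s = 0.323 m³/s.
20 µg/L = 0.02 mg/L.
By mass balance at complete mixing, C = (0.323·0.6 + 0.71·0.02) / (0.323 + 0.71) = 0.208/1.033 = 0.2014 mg/L.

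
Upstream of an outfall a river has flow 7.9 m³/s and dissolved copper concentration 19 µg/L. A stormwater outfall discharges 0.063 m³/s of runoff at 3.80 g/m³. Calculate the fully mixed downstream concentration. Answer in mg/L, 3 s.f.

19 µg/L = 0.019 mg/L.
By mass balance at complete mixing, C = (0.063·3.8 + 7.9·0.019) / (0.063 + 7.9) = 0.3895/7.963 = 0.04891 mg/L.

0.0489 mg/L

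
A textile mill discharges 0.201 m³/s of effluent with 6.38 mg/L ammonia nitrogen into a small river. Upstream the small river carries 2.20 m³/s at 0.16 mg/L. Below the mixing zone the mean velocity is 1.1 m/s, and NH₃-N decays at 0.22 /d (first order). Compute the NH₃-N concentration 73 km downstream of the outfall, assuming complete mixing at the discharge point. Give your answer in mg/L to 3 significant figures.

0.575 mg/L

After complete mixing, C₀ = (0.201·6.38 + 2.2·0.16) / 2.401 = 0.6807 mg/L.
Travel time t = 7.3e+04 m / 1.1 m/s = 6.636e+04 s = 0.7681 d.
C = 0.6807·exp(−0.22·0.7681) = 0.6807·0.8445 = 0.5749 mg/L.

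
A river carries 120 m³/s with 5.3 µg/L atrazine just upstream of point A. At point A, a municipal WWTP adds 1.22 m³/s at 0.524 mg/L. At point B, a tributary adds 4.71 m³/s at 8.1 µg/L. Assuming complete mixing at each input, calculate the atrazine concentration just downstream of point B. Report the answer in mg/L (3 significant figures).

0.0104 mg/L

5.3 µg/L = 0.0053 mg/L.
After input A: C = (120·0.0053 + 1.22·0.524) / 121.2 = 0.01052 mg/L.
8.1 µg/L = 0.0081 mg/L.
After input B: C = (121.2·0.01052 + 4.71·0.0081) / 125.9 = 0.01043 mg/L.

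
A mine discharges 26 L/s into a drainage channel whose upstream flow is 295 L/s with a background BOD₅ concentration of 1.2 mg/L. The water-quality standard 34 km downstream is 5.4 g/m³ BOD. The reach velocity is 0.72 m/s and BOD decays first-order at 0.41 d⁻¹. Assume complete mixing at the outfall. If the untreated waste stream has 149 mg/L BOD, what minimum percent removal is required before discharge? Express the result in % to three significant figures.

26 L/s = 0.026 m³/s.
295 L/s = 0.295 m³/s.
Travel time to the compliance point: t = 3.4e+04/0.72 = 4.722e+04 s = 0.5466 d; decay factor exp(−0.41·0.5466) = 0.7992.
So the concentration just after mixing may be at most 5.4/0.7992 = 6.756 mg/L.
Mass balance: 6.756·0.321 = 0.026·Cₑ + 0.295·1.2.
Cₑ = (2.169 − 0.354) / 0.026 = 69.8 mg/L.
Required removal = 1 − 69.8/149 = 53.15 %.

53.2 %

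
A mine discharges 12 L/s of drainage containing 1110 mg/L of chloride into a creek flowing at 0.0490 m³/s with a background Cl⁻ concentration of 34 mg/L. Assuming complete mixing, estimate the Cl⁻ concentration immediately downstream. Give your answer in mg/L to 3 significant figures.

246 mg/L

12 L/s = 0.012 m³/s.
Conservation of mass across the mixing zone: C = (0.012·1110 + 0.049·34) / (0.012 + 0.049) = 14.99/0.061 = 245.7 mg/L.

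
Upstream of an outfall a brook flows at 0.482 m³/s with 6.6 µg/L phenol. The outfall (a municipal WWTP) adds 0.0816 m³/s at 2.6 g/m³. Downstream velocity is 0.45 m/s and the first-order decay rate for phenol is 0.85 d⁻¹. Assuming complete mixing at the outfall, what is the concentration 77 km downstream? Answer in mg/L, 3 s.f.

6.6 µg/L = 0.0066 mg/L.
After complete mixing, C₀ = (0.0816·2.6 + 0.482·0.0066) / 0.5636 = 0.3821 mg/L.
Travel time t = 7.7e+04 m / 0.45 m/s = 1.711e+05 s = 1.98 d.
C = 0.3821·exp(−0.85·1.98) = 0.3821·0.1857 = 0.07097 mg/L.

0.0710 mg/L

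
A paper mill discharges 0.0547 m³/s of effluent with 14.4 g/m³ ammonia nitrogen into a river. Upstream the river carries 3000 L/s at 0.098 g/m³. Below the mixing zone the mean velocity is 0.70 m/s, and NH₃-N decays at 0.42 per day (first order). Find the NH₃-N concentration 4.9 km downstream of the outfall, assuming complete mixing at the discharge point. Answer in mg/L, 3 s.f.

0.342 mg/L

3000 L/s = 3 m³/s.
After complete mixing, C₀ = (0.0547·14.4 + 3·0.098) / 3.055 = 0.3541 mg/L.
Travel time t = 4900 m / 0.70 m/s = 7000 s = 0.08102 d.
C = 0.3541·exp(−0.42·0.08102) = 0.3541·0.9665 = 0.3423 mg/L.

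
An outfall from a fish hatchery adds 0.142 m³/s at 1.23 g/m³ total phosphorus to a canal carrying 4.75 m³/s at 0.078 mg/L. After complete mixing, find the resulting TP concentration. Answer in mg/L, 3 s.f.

0.111 mg/L

By mass balance at complete mixing, C = (0.142·1.23 + 4.75·0.078) / (0.142 + 4.75) = 0.5452/4.892 = 0.1114 mg/L.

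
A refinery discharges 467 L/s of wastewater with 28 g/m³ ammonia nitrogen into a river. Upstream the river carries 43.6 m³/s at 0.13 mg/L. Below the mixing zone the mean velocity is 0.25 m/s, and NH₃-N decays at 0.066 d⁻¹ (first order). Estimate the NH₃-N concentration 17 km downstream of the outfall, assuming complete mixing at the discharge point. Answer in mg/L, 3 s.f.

467 L/s = 0.467 m³/s.
After complete mixing, C₀ = (0.467·28 + 43.6·0.13) / 44.07 = 0.4254 mg/L.
Travel time t = 1.7e+04 m / 0.25 m/s = 6.8e+04 s = 0.787 d.
C = 0.4254·exp(−0.066·0.787) = 0.4254·0.9494 = 0.4038 mg/L.

0.404 mg/L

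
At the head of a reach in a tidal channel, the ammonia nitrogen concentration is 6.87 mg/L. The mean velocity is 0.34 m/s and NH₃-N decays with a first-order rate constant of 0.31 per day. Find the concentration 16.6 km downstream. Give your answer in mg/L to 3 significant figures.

Travel time t = 16.6 km / 0.34 m/s = 1.66e+04/0.34 = 4.882e+04 s = 0.5651 d.
First-order decay: C = 6.87·exp(−0.31·0.5651) = 6.87·0.8393 = 5.766 mg/L.

5.77 mg/L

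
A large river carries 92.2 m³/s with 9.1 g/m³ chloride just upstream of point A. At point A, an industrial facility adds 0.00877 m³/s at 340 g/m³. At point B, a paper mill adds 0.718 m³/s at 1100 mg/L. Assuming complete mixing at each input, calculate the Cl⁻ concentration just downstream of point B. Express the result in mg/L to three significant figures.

17.6 mg/L

After input A: C = (92.2·9.1 + 0.00877·340) / 92.21 = 9.131 mg/L.
After input B: C = (92.21·9.131 + 0.718·1100) / 92.93 = 17.56 mg/L.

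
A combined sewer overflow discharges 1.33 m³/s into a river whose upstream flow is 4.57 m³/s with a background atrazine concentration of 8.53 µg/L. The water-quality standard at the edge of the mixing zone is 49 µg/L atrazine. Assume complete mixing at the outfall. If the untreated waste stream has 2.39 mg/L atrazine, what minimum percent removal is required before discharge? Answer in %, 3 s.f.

92.1 %

8.53 µg/L = 0.00853 mg/L.
49 µg/L = 0.049 mg/L.
Mass balance: 0.049·5.9 = 1.33·Cₑ + 4.57·0.00853.
Cₑ = (0.2891 − 0.03898) / 1.33 = 0.1881 mg/L.
Required removal = 1 − 0.1881/2.39 = 92.13 %.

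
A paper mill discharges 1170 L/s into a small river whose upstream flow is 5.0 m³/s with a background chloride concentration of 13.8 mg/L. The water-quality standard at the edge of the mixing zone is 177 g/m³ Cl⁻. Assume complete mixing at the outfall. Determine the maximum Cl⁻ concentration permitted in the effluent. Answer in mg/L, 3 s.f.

1170 L/s = 1.17 m³/s.
Mass balance: 177·6.17 = 1.17·Cₑ + 5·13.8.
Cₑ = (1092 − 69) / 1.17 = 874.4 mg/L.

874 mg/L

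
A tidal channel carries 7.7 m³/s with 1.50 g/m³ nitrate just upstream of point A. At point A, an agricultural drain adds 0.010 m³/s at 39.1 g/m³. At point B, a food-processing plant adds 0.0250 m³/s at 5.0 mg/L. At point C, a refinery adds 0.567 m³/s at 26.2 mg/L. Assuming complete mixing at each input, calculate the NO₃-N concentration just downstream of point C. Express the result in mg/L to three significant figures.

After input A: C = (7.7·1.5 + 0.01·39.1) / 7.71 = 1.549 mg/L.
After input B: C = (7.71·1.549 + 0.025·5) / 7.735 = 1.56 mg/L.
After input C: C = (7.735·1.56 + 0.567·26.2) / 8.302 = 3.243 mg/L.

3.24 mg/L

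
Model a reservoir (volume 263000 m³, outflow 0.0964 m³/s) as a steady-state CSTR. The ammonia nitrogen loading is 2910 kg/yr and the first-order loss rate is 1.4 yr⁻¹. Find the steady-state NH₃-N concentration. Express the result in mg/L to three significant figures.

Outflow Q = 0.0964 m³/s × 3.156e+07 s/yr = 3.042e+06 m³/yr.
Steady-state CSTR mass balance: W = Q·C + k·V·C, so C = W/(Q + kV).
Q + kV = 3.042e+06 + 1.4·263000 = 3.41e+06 m³/yr.
C = 2910/3.41e+06 = 0.0008533 kg/m³ = 0.8533 mg/L.

0.853 mg/L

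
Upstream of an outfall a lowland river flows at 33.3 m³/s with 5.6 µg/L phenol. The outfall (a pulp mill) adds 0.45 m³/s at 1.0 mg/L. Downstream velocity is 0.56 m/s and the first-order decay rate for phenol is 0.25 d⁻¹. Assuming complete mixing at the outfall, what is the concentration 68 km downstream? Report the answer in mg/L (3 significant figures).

5.6 µg/L = 0.0056 mg/L.
After complete mixing, C₀ = (0.45·1 + 33.3·0.0056) / 33.75 = 0.01886 mg/L.
Travel time t = 6.8e+04 m / 0.56 m/s = 1.214e+05 s = 1.405 d.
C = 0.01886·exp(−0.25·1.405) = 0.01886·0.7037 = 0.01327 mg/L.

0.0133 mg/L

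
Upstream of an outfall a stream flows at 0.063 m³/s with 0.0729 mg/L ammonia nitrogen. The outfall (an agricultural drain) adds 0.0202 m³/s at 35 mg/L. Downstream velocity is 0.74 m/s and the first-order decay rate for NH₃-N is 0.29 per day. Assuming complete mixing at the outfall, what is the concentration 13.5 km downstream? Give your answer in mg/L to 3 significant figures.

After complete mixing, C₀ = (0.0202·35 + 0.063·0.0729) / 0.0832 = 8.553 mg/L.
Travel time t = 1.35e+04 m / 0.74 m/s = 1.824e+04 s = 0.2111 d.
C = 8.553·exp(−0.29·0.2111) = 8.553·0.9406 = 8.045 mg/L.

8.04 mg/L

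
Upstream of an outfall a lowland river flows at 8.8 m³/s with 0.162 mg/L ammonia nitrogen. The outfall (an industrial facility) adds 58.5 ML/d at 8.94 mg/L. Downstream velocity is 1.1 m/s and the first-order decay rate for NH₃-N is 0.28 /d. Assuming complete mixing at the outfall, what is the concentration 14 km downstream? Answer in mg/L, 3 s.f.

0.757 mg/L

58.5 ML/d = 0.6771 m³/s.
After complete mixing, C₀ = (0.6771·8.94 + 8.8·0.162) / 9.477 = 0.7891 mg/L.
Travel time t = 1.4e+04 m / 1.1 m/s = 1.273e+04 s = 0.1473 d.
C = 0.7891·exp(−0.28·0.1473) = 0.7891·0.9596 = 0.7573 mg/L.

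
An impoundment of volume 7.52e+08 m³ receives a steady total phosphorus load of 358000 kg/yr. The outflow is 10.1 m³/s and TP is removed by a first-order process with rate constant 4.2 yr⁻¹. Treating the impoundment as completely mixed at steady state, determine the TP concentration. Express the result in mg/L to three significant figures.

Outflow Q = 10.1 m³/s × 3.156e+07 s/yr = 3.187e+08 m³/yr.
Steady-state CSTR mass balance: W = Q·C + k·V·C, so C = W/(Q + kV).
Q + kV = 3.187e+08 + 4.2·7.52e+08 = 3.477e+09 m³/yr.
C = 358000/3.477e+09 = 0.000103 kg/m³ = 0.103 mg/L.

0.103 mg/L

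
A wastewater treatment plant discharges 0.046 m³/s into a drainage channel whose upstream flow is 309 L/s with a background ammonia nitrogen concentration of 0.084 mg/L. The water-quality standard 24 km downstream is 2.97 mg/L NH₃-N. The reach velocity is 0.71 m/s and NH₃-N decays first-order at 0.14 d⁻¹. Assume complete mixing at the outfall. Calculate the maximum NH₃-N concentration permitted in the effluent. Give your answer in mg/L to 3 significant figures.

309 L/s = 0.309 m³/s.
Travel time to the compliance point: t = 2.4e+04/0.71 = 3.38e+04 s = 0.3912 d; decay factor exp(−0.14·0.3912) = 0.9467.
So the concentration just after mixing may be at most 2.97/0.9467 = 3.137 mg/L.
Mass balance: 3.137·0.355 = 0.046·Cₑ + 0.309·0.084.
Cₑ = (1.114 − 0.02596) / 0.046 = 23.65 mg/L.

23.6 mg/L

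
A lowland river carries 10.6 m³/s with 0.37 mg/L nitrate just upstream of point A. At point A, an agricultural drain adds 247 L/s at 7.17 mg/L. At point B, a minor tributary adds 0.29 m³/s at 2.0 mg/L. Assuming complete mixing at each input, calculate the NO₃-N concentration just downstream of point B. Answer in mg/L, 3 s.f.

0.563 mg/L

247 L/s = 0.247 m³/s.
After input A: C = (10.6·0.37 + 0.247·7.17) / 10.85 = 0.5248 mg/L.
After input B: C = (10.85·0.5248 + 0.29·2) / 11.14 = 0.5633 mg/L.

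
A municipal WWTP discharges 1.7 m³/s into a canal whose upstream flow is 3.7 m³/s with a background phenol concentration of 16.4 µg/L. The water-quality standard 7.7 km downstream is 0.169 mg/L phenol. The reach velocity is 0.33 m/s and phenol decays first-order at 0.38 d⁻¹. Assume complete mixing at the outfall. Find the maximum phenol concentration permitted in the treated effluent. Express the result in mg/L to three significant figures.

16.4 µg/L = 0.0164 mg/L.
Travel time to the compliance point: t = 7700/0.33 = 2.333e+04 s = 0.2701 d; decay factor exp(−0.38·0.2701) = 0.9025.
So the concentration just after mixing may be at most 0.169/0.9025 = 0.1873 mg/L.
Mass balance: 0.1873·5.4 = 1.7·Cₑ + 3.7·0.0164.
Cₑ = (1.011 − 0.06068) / 1.7 = 0.5591 mg/L.

0.559 mg/L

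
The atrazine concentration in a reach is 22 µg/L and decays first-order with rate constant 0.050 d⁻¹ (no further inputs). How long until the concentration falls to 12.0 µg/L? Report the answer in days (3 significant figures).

12.1 d

t = ln(C₀/C)/k = ln(22/12.0)/0.050 = 0.6061/0.050 = 12.12 d.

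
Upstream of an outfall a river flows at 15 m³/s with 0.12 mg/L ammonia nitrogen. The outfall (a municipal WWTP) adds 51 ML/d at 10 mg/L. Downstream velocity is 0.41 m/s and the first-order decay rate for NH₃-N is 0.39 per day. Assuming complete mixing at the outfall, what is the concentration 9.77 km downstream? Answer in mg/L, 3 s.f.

0.444 mg/L

51 ML/d = 0.5903 m³/s.
After complete mixing, C₀ = (0.5903·10 + 15·0.12) / 15.59 = 0.4941 mg/L.
Travel time t = 9770 m / 0.41 m/s = 2.383e+04 s = 0.2758 d.
C = 0.4941·exp(−0.39·0.2758) = 0.4941·0.898 = 0.4437 mg/L.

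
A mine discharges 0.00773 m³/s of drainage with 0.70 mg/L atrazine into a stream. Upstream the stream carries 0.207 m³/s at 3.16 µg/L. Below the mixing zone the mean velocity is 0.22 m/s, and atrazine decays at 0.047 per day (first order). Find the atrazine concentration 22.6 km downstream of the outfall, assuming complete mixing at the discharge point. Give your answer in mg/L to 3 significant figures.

0.0267 mg/L

3.16 µg/L = 0.00316 mg/L.
After complete mixing, C₀ = (0.00773·0.7 + 0.207·0.00316) / 0.2147 = 0.02825 mg/L.
Travel time t = 2.26e+04 m / 0.22 m/s = 1.027e+05 s = 1.189 d.
C = 0.02825·exp(−0.047·1.189) = 0.02825·0.9457 = 0.02671 mg/L.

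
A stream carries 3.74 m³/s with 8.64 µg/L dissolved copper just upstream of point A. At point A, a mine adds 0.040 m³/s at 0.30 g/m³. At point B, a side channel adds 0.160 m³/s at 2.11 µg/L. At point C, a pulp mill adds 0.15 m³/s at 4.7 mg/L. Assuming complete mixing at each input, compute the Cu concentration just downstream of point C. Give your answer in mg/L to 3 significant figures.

0.183 mg/L

8.64 µg/L = 0.00864 mg/L.
After input A: C = (3.74·0.00864 + 0.04·0.3) / 3.78 = 0.01172 mg/L.
2.11 µg/L = 0.00211 mg/L.
After input B: C = (3.78·0.01172 + 0.16·0.00211) / 3.94 = 0.01133 mg/L.
After input C: C = (3.94·0.01133 + 0.15·4.7) / 4.09 = 0.1833 mg/L.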